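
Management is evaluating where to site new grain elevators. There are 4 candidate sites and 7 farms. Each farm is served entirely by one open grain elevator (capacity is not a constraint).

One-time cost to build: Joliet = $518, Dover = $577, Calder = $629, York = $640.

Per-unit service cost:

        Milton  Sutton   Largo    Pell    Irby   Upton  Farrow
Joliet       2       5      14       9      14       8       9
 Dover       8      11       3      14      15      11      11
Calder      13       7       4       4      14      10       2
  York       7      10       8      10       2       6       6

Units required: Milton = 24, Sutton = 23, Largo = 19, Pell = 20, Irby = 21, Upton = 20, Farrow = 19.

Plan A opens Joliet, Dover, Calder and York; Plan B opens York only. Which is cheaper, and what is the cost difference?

Plan A: {Joliet, Dover, Calder, York}: Milton→Joliet 2·24=48, Sutton→Joliet 5·23=115, Largo→Dover 3·19=57, Pell→Calder 4·20=80, Irby→York 2·21=42, Upton→York 6·20=120, Farrow→Calder 2·19=38. Service 500; fixed 2364; total 2864.
Plan B: {York}: Milton→York 7·24=168, Sutton→York 10·23=230, Largo→York 8·19=152, Pell→York 10·20=200, Irby→York 2·21=42, Upton→York 6·20=120, Farrow→York 6·19=114. Service 1026; fixed 640; total 1666.
Difference: |2864 − 1666| = 1198.

Plan B is cheaper by 1198.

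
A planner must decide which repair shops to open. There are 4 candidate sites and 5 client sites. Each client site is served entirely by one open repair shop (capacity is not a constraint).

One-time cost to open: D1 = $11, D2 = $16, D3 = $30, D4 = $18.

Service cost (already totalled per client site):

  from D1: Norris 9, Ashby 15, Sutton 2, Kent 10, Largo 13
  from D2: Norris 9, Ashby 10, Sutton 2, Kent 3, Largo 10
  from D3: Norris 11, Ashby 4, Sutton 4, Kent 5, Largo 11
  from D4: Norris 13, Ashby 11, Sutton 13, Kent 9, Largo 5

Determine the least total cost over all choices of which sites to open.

Minimum total cost: 50

For any fixed open set, each client site goes to its cheapest open site; total = fixed + service.
{D2}: Norris→D2 9, Ashby→D2 10, Sutton→D2 2, Kent→D2 3, Largo→D2 10. Service 34; fixed 16; total 50.
{D1}: service 49 + fixed 11 = 60
{D1, D2}: Norris→D1 9, Ashby→D2 10, Sutton→D1 2, Kent→D2 3, Largo→D2 10. Service 34; fixed 27; total 61.
{D1, D2, D3, D4}: Norris→D1 9, Ashby→D3 4, Sutton→D1 2, Kent→D2 3, Largo→D4 5. Service 23; fixed 75; total 98.
(All 15 nonempty subsets were checked; D2 only is lowest.)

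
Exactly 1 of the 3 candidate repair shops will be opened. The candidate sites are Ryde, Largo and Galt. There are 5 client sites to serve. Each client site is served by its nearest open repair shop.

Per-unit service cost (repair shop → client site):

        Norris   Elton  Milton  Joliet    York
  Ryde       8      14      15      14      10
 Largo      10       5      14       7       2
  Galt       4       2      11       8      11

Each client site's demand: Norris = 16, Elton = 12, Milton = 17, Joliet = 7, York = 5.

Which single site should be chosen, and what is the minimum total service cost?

Choose Galt only; total service cost 386.

With exactly 1 open, each client site uses its cheapest among the chosen.
{Galt}: Norris→Galt 4·16=64, Elton→Galt 2·12=24, Milton→Galt 11·17=187, Joliet→Galt 8·7=56, York→Galt 11·5=55. Service cost 386.
{Largo}: service cost 517
{Ryde}: service cost 699
Among all 3 size-1 choices, {Galt} is lowest.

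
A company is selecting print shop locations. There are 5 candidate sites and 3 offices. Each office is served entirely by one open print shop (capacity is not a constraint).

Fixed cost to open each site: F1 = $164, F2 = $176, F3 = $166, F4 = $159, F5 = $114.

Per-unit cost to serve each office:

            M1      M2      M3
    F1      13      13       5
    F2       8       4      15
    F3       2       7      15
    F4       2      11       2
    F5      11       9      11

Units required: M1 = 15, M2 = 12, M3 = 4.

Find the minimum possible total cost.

Minimum total cost: 329

For any fixed open set, each office goes to its cheapest open site; total = fixed + service.
{F4}: M1→F4 2·15=30, M2→F4 11·12=132, M3→F4 2·4=8. Service 170; fixed 159; total 329.
{F3}: service 174 + fixed 166 = 340
{F2}: service 228 + fixed 176 = 404
{F1, F2, F3, F4, F5}: service 86 + fixed 779 = 865
No other subset beats 329.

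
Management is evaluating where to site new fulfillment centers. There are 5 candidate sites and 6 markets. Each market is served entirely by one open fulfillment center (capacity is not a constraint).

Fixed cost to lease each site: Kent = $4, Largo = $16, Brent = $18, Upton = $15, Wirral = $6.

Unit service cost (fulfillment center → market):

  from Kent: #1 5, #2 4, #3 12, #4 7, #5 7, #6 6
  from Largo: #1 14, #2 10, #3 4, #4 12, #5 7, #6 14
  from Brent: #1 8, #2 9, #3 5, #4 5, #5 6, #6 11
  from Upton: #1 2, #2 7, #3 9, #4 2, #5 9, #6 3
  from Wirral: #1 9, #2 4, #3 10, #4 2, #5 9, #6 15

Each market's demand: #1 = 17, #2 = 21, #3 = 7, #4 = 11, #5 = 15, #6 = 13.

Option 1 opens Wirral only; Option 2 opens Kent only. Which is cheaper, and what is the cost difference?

Option 1: {Wirral}: #1→Wirral 9·17=153, #2→Wirral 4·21=84, #3→Wirral 10·7=70, #4→Wirral 2·11=22, #5→Wirral 9·15=135, #6→Wirral 15·13=195. Service 659; fixed 6; total 665.
Option 2: {Kent}: #1→Kent 5·17=85, #2→Kent 4·21=84, #3→Kent 12·7=84, #4→Kent 7·11=77, #5→Kent 7·15=105, #6→Kent 6·13=78. Service 513; fixed 4; total 517.
Difference: |665 − 517| = 148.

Option 2 is cheaper by 148.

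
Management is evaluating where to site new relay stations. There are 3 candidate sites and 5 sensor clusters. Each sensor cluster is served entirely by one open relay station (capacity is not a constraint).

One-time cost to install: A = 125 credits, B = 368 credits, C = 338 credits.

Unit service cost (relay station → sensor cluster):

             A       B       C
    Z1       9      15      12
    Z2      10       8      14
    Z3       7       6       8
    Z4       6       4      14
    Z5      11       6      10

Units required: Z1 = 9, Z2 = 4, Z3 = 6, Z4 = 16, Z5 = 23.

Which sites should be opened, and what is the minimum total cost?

Open A only; minimum total cost 637.

For any fixed open set, each sensor cluster goes to its cheapest open site; total = fixed + service.
{A}: Z1→A 9·9=81, Z2→A 10·4=40, Z3→A 7·6=42, Z4→A 6·16=96, Z5→A 11·23=253. Service 512; fixed 125; total 637.
{B}: service 405 + fixed 368 = 773
{A, B}: Z1→A 9·9=81, Z2→B 8·4=32, Z3→B 6·6=36, Z4→B 4·16=64, Z5→B 6·23=138. Service 351; fixed 493; total 844.
{A, B, C}: service 351 + fixed 831 = 1182
No other subset beats 637.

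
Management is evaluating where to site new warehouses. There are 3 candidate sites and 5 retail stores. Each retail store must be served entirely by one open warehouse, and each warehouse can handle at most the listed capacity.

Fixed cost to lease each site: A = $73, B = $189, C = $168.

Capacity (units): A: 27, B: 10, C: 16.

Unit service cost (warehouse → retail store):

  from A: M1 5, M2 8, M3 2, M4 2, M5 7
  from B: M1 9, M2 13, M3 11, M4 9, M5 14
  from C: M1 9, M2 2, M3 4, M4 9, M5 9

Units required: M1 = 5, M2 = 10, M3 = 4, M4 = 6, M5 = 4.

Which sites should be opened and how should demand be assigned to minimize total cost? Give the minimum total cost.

Open {A, C}: M1→A 5·5=25, M2→C 2·10=20, M3→A 2·4=8, M4→A 2·6=12, M5→A 7·4=28.
Loads: A carries 19/27, C carries 10/16. Service 93; fixed 241; total 334.
Next best feasible plan costs 342.

Minimum total cost: 334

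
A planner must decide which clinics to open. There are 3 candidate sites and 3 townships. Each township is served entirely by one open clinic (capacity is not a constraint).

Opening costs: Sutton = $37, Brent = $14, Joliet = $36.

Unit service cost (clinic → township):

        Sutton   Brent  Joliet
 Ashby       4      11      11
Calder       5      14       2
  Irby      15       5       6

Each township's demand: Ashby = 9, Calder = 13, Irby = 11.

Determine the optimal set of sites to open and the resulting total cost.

Open Sutton and Joliet; minimum total cost 201.

For any fixed open set, each township goes to its cheapest open site; total = fixed + service.
{Sutton, Joliet}: Ashby→Sutton 4·9=36, Calder→Joliet 2·13=26, Irby→Joliet 6·11=66. Service 128; fixed 73; total 201.
{Sutton, Brent, Joliet}: service 117 + fixed 87 = 204
{Sutton, Brent}: service 156 + fixed 51 = 207
{Brent}: Ashby→Brent 11·9=99, Calder→Brent 14·13=182, Irby→Brent 5·11=55. Service 336; fixed 14; total 350.
No other subset beats 201.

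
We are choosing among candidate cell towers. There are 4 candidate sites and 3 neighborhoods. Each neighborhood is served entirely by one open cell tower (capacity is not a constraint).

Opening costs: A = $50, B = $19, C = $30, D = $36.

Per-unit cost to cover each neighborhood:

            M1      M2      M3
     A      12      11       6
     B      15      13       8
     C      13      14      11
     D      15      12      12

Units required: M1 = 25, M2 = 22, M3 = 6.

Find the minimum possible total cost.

Minimum total cost: 628

For any fixed open set, each neighborhood goes to its cheapest open site; total = fixed + service.
{A}: M1→A 12·25=300, M2→A 11·22=242, M3→A 6·6=36. Service 578; fixed 50; total 628.
{A, B}: M1→A 12·25=300, M2→A 11·22=242, M3→A 6·6=36. Service 578; fixed 69; total 647.
{A, C}: service 578 + fixed 80 = 658
{A, B, C, D}: service 578 + fixed 135 = 713
(All 15 nonempty subsets were checked; A only is lowest.)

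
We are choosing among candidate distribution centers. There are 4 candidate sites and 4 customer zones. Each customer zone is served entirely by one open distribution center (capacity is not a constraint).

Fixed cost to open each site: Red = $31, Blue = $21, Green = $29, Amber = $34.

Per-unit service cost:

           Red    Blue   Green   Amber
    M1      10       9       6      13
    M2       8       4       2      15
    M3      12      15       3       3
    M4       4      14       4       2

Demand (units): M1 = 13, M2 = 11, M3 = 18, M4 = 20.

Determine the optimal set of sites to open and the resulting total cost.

Open Green and Amber; minimum total cost 257.

For any fixed open set, each customer zone goes to its cheapest open site; total = fixed + service.
{Green, Amber}: M1→Green 6·13=78, M2→Green 2·11=22, M3→Green 3·18=54, M4→Amber 2·20=40. Service 194; fixed 63; total 257.
{Green}: service 234 + fixed 29 = 263
{Blue, Green, Amber}: M1→Green 6·13=78, M2→Green 2·11=22, M3→Green 3·18=54, M4→Amber 2·20=40. Service 194; fixed 84; total 278.
{Red, Blue, Green, Amber}: service 194 + fixed 115 = 309
No other subset beats 257.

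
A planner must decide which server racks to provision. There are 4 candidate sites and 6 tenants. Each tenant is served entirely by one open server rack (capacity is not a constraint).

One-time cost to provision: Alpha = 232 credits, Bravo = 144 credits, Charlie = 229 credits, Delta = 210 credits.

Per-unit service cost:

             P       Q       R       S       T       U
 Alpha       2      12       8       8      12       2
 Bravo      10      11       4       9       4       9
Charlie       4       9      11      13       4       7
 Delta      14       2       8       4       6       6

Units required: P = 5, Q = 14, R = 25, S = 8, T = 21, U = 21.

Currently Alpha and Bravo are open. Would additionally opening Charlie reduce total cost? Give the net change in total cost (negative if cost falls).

No — net change +201 (cost rises by 201).

Current service cost with {Alpha, Bravo}: 454.
Adding Charlie: each tenant re-picks its cheapest; new service cost 426, saving 28.
Extra fixed cost: 229. Net change = 229 − 28 = 201.
(Totals: 830 → 1031.)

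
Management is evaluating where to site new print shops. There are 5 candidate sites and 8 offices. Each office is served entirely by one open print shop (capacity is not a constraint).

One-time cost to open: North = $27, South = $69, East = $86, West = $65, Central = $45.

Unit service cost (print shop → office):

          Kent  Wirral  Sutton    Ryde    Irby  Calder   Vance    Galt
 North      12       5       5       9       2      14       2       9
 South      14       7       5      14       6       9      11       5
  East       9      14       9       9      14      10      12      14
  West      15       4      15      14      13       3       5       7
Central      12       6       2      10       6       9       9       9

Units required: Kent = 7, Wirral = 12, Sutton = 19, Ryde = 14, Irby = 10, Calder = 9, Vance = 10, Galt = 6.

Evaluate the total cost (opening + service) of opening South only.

Each office is assigned to its cheapest site among the open ones.
{South}: Kent→South 14·7=98, Wirral→South 7·12=84, Sutton→South 5·19=95, Ryde→South 14·14=196, Irby→South 6·10=60, Calder→South 9·9=81, Vance→South 11·10=110, Galt→South 5·6=30. Service 754; fixed 69; total 823.

Total cost: 823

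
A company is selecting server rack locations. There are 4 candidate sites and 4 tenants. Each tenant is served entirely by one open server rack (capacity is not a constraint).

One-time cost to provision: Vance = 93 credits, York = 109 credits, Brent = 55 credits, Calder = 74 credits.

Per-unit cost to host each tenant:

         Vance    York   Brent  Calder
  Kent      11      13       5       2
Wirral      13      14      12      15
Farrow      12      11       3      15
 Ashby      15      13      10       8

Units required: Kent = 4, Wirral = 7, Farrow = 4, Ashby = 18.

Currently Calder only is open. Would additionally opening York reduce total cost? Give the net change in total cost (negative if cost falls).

Current service cost with {Calder}: 317.
Adding York: each tenant re-picks its cheapest; new service cost 294, saving 23.
Extra fixed cost: 109. Net change = 109 − 23 = 86.
(Totals: 391 → 477.)

No — net change +86 (cost rises by 86).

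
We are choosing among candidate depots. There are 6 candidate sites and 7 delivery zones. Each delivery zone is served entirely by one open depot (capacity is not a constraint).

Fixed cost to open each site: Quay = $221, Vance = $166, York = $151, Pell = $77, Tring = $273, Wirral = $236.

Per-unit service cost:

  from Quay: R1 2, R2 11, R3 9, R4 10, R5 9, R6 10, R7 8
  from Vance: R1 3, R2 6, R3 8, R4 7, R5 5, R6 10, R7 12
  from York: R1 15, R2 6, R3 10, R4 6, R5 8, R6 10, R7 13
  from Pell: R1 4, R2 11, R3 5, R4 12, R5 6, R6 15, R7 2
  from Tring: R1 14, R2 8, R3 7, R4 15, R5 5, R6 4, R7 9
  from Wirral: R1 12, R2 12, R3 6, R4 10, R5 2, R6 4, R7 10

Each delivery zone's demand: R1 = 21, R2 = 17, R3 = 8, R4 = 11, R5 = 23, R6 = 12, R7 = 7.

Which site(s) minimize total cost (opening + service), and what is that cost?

Open Vance and Pell; minimum total cost 774.

For any fixed open set, each delivery zone goes to its cheapest open site; total = fixed + service.
{Vance, Pell}: R1→Vance 3·21=63, R2→Vance 6·17=102, R3→Pell 5·8=40, R4→Vance 7·11=77, R5→Vance 5·23=115, R6→Vance 10·12=120, R7→Pell 2·7=14. Service 531; fixed 243; total 774.
{Vance}: service 625 + fixed 166 = 791
{York, Pell}: R1→Pell 4·21=84, R2→York 6·17=102, R3→Pell 5·8=40, R4→York 6·11=66, R5→Pell 6·23=138, R6→York 10·12=120, R7→Pell 2·7=14. Service 564; fixed 228; total 792.
{Quay, Vance, York, Pell, Tring, Wirral}: service 358 + fixed 1124 = 1482
No other subset beats 774.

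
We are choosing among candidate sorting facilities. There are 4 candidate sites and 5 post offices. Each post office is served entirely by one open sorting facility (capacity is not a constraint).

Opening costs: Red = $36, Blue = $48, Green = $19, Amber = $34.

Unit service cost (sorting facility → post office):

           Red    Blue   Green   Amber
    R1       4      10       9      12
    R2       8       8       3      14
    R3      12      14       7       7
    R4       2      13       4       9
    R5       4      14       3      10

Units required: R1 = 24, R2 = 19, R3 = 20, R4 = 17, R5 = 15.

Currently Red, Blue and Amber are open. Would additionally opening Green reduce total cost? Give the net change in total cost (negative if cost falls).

Current service cost with {Red, Blue, Amber}: 482.
Adding Green: each post office re-picks its cheapest; new service cost 372, saving 110.
Extra fixed cost: 19. Net change = 19 − 110 = -91.
(Totals: 600 → 509.)

Yes — net change −91 (cost falls by 91).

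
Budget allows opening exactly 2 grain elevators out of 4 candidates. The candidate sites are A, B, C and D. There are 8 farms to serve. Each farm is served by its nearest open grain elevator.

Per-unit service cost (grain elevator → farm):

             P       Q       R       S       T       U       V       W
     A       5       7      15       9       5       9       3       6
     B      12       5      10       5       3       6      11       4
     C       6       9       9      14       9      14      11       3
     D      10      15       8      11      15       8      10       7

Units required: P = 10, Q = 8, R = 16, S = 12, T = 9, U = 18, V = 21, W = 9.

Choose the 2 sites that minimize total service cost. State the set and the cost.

With exactly 2 open, each farm uses its cheapest among the chosen.
{A, B}: P→A 5·10=50, Q→B 5·8=40, R→B 10·16=160, S→B 5·12=60, T→B 3·9=27, U→B 6·18=108, V→A 3·21=63, W→B 4·9=36. Service cost 544.
{A, D}: service cost 648
{A, C}: service cost 655
Among all 6 size-2 choices, {A, B} is lowest.

Choose A and B; total service cost 544.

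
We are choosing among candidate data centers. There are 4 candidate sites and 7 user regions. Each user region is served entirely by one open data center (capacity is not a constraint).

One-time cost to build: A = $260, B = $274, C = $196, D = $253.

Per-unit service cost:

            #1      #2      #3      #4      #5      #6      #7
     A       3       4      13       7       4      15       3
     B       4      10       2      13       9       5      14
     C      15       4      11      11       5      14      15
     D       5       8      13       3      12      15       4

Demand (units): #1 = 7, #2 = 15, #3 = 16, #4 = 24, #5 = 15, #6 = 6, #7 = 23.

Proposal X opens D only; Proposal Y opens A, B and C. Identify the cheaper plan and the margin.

Proposal X is cheaper by 120.

Proposal X: {D}: #1→D 5·7=35, #2→D 8·15=120, #3→D 13·16=208, #4→D 3·24=72, #5→D 12·15=180, #6→D 15·6=90, #7→D 4·23=92. Service 797; fixed 253; total 1050.
Proposal Y: {A, B, C}: #1→A 3·7=21, #2→A 4·15=60, #3→B 2·16=32, #4→A 7·24=168, #5→A 4·15=60, #6→B 5·6=30, #7→A 3·23=69. Service 440; fixed 730; total 1170.
Difference: |1050 − 1170| = 120.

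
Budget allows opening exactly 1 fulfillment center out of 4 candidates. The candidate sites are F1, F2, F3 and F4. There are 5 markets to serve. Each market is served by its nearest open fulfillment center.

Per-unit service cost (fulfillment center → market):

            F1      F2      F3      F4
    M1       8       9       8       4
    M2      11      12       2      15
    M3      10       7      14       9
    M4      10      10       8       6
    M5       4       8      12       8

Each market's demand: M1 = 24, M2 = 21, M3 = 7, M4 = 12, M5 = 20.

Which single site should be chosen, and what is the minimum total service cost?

With exactly 1 open, each market uses its cheapest among the chosen.
{F3}: M1→F3 8·24=192, M2→F3 2·21=42, M3→F3 14·7=98, M4→F3 8·12=96, M5→F3 12·20=240. Service cost 668.
{F1}: service cost 693
{F4}: service cost 706
Among all 4 size-1 choices, {F3} is lowest.

Choose F3 only; total service cost 668.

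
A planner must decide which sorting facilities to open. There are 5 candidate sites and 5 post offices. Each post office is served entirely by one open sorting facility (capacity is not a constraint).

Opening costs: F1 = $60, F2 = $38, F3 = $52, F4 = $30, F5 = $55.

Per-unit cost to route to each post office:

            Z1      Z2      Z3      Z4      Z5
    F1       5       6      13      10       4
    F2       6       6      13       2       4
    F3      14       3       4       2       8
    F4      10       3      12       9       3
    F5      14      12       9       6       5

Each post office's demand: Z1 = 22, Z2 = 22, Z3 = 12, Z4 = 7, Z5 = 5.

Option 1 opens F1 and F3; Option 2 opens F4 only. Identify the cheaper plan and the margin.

Option 1: {F1, F3}: Z1→F1 5·22=110, Z2→F3 3·22=66, Z3→F3 4·12=48, Z4→F3 2·7=14, Z5→F1 4·5=20. Service 258; fixed 112; total 370.
Option 2: {F4}: Z1→F4 10·22=220, Z2→F4 3·22=66, Z3→F4 12·12=144, Z4→F4 9·7=63, Z5→F4 3·5=15. Service 508; fixed 30; total 538.
Difference: |370 − 538| = 168.

Option 1 is cheaper by 168.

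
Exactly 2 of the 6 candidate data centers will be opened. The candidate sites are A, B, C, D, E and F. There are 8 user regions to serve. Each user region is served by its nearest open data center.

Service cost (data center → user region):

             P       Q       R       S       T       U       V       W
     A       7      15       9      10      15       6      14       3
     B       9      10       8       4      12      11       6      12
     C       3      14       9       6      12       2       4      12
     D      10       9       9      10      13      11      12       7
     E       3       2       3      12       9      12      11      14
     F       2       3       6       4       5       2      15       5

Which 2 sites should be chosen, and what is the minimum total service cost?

Choose C and F; total service cost 31.

With exactly 2 open, each user region uses its cheapest among the chosen.
{C, F}: P→F 2, Q→F 3, R→F 6, S→F 4, T→F 5, U→C 2, V→C 4, W→F 5. Service cost 31.
{B, F}: service cost 33
{E, F}: service cost 34
Among all 15 size-2 choices, {C, F} is lowest.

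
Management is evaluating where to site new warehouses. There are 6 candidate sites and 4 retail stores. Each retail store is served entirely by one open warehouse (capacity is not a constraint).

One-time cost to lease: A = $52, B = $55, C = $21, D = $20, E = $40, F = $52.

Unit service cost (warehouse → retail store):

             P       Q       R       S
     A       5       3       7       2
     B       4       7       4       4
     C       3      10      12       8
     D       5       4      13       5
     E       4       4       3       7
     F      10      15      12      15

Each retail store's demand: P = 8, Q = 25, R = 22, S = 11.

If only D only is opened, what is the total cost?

Each retail store is assigned to its cheapest site among the open ones.
{D}: P→D 5·8=40, Q→D 4·25=100, R→D 13·22=286, S→D 5·11=55. Service 481; fixed 20; total 501.

Total cost: 501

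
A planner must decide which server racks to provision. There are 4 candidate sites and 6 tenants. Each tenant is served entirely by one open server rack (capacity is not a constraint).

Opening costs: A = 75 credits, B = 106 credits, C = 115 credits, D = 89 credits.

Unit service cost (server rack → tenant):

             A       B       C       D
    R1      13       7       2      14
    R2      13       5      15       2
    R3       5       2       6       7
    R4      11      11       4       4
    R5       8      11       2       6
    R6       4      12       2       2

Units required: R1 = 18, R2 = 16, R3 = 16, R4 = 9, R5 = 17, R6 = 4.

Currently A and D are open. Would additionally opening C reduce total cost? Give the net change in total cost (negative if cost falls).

Current service cost with {A, D}: 492.
Adding C: each tenant re-picks its cheapest; new service cost 226, saving 266.
Extra fixed cost: 115. Net change = 115 − 266 = -151.
(Totals: 656 → 505.)

Yes — net change −151 (cost falls by 151).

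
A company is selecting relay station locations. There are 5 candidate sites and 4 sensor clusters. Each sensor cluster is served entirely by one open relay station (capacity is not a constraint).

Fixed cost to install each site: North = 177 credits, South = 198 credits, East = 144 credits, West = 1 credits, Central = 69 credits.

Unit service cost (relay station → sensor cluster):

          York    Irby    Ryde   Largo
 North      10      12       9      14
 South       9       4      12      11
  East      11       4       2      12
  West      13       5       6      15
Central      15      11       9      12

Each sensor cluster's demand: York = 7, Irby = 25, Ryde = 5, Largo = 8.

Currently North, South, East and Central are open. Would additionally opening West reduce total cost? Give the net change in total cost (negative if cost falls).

Current service cost with {North, South, East, Central}: 261.
Adding West: each sensor cluster re-picks its cheapest; new service cost 261, saving 0.
Extra fixed cost: 1. Net change = 1 − 0 = 1.
(Totals: 849 → 850.)

No — net change +1 (cost rises by 1).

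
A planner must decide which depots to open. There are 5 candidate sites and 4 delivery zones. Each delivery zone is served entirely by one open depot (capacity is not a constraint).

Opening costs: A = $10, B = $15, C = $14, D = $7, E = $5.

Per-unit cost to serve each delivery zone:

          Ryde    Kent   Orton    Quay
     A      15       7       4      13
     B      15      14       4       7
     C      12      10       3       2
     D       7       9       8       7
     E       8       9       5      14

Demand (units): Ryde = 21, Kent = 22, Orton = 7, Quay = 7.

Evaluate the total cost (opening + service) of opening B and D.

Each delivery zone is assigned to its cheapest site among the open ones.
{B, D}: Ryde→D 7·21=147, Kent→D 9·22=198, Orton→B 4·7=28, Quay→B 7·7=49. Service 422; fixed 22; total 444.

Total cost: 444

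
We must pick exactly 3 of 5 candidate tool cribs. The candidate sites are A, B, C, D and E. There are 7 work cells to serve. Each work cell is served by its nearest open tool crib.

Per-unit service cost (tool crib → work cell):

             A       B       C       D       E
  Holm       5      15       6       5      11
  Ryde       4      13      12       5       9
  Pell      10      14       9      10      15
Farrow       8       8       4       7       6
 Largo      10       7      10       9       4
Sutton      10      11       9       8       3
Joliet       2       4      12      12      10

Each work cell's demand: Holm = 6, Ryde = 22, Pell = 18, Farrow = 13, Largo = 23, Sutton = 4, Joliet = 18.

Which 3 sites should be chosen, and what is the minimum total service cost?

Choose A, C and E; total service cost 472.

With exactly 3 open, each work cell uses its cheapest among the chosen.
{A, C, E}: Holm→A 5·6=30, Ryde→A 4·22=88, Pell→C 9·18=162, Farrow→C 4·13=52, Largo→E 4·23=92, Sutton→E 3·4=12, Joliet→A 2·18=36. Service cost 472.
{A, B, E}: service cost 516
{A, D, E}: service cost 516
Among all 10 size-3 choices, {A, C, E} is lowest.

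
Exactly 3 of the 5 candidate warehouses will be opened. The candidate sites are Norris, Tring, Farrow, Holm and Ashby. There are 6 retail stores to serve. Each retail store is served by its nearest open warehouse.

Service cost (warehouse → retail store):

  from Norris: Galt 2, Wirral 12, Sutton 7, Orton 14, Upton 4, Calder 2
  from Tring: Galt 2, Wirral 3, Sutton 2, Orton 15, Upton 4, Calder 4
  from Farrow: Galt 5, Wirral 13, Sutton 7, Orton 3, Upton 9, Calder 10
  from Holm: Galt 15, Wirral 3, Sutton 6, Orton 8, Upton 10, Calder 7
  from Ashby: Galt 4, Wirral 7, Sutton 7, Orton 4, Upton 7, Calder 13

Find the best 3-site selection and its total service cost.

With exactly 3 open, each retail store uses its cheapest among the chosen.
{Norris, Tring, Farrow}: Galt→Norris 2, Wirral→Tring 3, Sutton→Tring 2, Orton→Farrow 3, Upton→Norris 4, Calder→Norris 2. Service cost 16.
{Norris, Tring, Ashby}: service cost 17
{Tring, Farrow, Holm}: service cost 18
Among all 10 size-3 choices, {Norris, Tring, Farrow} is lowest.

Choose Norris, Tring and Farrow; total service cost 16.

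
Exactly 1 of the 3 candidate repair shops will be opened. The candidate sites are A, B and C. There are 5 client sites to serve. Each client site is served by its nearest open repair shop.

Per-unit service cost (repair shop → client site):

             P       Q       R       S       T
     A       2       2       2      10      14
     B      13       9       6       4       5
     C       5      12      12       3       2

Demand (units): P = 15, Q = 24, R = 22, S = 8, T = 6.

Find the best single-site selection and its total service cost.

Choose A only; total service cost 286.

With exactly 1 open, each client site uses its cheapest among the chosen.
{A}: P→A 2·15=30, Q→A 2·24=48, R→A 2·22=44, S→A 10·8=80, T→A 14·6=84. Service cost 286.
{B}: service cost 605
{C}: service cost 663
Among all 3 size-1 choices, {A} is lowest.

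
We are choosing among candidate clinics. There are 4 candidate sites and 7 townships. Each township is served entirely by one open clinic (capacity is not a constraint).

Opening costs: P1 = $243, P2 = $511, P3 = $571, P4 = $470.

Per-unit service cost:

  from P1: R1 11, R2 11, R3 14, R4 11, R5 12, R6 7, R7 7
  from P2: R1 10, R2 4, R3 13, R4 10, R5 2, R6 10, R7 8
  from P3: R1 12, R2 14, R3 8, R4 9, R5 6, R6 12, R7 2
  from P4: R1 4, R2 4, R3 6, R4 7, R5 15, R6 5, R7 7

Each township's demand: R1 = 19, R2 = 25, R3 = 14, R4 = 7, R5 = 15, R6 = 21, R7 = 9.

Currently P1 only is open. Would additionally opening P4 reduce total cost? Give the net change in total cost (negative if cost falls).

Current service cost with {P1}: 1147.
Adding P4: each township re-picks its cheapest; new service cost 657, saving 490.
Extra fixed cost: 470. Net change = 470 − 490 = -20.
(Totals: 1390 → 1370.)

Yes — net change −20 (cost falls by 20).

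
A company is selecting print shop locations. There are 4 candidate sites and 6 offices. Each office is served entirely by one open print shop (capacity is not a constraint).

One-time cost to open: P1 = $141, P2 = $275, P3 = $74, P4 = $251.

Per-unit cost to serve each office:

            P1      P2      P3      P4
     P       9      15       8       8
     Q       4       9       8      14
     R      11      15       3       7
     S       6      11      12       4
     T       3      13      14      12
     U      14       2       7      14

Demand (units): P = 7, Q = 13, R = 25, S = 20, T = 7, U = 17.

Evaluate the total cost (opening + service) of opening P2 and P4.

Each office is assigned to its cheapest site among the open ones.
{P2, P4}: P→P4 8·7=56, Q→P2 9·13=117, R→P4 7·25=175, S→P4 4·20=80, T→P4 12·7=84, U→P2 2·17=34. Service 546; fixed 526; total 1072.

Total cost: 1072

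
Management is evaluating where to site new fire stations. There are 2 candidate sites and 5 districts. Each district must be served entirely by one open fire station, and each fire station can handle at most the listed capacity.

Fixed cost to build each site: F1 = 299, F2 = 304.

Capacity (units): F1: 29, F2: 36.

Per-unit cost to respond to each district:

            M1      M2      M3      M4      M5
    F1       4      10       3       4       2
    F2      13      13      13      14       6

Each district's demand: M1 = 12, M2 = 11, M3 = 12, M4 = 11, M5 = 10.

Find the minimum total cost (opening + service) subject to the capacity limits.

Minimum total cost: 1042

Open {F1, F2}: M1→F2 13·12=156, M2→F2 13·11=143, M3→F1 3·12=36, M4→F1 4·11=44, M5→F2 6·10=60.
Loads: F1 carries 23/29, F2 carries 33/36. Service 439; fixed 603; total 1042.
Next best feasible plan costs 1044.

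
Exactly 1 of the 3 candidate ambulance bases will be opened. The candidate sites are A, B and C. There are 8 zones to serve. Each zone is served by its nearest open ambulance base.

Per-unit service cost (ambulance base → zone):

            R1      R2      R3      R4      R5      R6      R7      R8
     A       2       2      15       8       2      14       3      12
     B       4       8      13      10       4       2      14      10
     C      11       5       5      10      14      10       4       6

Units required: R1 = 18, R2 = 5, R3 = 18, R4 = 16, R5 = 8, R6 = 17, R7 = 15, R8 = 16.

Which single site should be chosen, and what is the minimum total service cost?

With exactly 1 open, each zone uses its cheapest among the chosen.
{C}: R1→C 11·18=198, R2→C 5·5=25, R3→C 5·18=90, R4→C 10·16=160, R5→C 14·8=112, R6→C 10·17=170, R7→C 4·15=60, R8→C 6·16=96. Service cost 911.
{A}: service cost 935
{B}: service cost 942
Among all 3 size-1 choices, {C} is lowest.

Choose C only; total service cost 911.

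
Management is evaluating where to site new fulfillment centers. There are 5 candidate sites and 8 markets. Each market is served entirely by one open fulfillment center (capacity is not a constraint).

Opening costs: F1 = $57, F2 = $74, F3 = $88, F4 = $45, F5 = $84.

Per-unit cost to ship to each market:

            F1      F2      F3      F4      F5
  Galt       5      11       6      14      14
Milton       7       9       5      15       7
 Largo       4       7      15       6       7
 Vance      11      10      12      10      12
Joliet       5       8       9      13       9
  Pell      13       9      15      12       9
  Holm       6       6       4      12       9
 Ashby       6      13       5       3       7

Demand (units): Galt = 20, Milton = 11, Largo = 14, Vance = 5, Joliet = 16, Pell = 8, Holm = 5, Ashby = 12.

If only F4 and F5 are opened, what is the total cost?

Each market is assigned to its cheapest site among the open ones.
{F4, F5}: Galt→F4 14·20=280, Milton→F5 7·11=77, Largo→F4 6·14=84, Vance→F4 10·5=50, Joliet→F5 9·16=144, Pell→F5 9·8=72, Holm→F5 9·5=45, Ashby→F4 3·12=36. Service 788; fixed 129; total 917.

Total cost: 917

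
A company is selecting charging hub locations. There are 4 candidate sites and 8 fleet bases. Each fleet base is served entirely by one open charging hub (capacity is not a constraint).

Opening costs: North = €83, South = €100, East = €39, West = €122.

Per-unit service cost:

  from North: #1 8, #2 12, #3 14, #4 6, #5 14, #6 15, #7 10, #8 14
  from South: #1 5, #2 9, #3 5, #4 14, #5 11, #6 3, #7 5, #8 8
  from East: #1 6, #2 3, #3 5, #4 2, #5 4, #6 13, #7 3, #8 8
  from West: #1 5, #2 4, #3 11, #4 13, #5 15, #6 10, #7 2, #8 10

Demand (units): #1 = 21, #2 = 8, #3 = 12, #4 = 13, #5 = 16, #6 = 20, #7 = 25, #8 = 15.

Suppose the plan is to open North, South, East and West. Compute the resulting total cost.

Total cost: 853

Each fleet base is assigned to its cheapest site among the open ones.
{North, South, East, West}: #1→South 5·21=105, #2→East 3·8=24, #3→South 5·12=60, #4→East 2·13=26, #5→East 4·16=64, #6→South 3·20=60, #7→West 2·25=50, #8→South 8·15=120. Service 509; fixed 344; total 853.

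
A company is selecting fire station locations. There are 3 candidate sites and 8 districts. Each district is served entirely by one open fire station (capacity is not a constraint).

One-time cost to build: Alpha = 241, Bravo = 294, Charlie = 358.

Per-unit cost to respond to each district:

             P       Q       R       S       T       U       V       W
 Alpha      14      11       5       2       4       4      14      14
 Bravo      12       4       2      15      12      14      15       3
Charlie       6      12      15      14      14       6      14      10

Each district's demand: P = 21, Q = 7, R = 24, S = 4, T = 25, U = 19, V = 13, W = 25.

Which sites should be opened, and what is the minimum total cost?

Open Alpha and Bravo; minimum total cost 1304.

For any fixed open set, each district goes to its cheapest open site; total = fixed + service.
{Alpha, Bravo}: P→Bravo 12·21=252, Q→Bravo 4·7=28, R→Bravo 2·24=48, S→Alpha 2·4=8, T→Alpha 4·25=100, U→Alpha 4·19=76, V→Alpha 14·13=182, W→Bravo 3·25=75. Service 769; fixed 535; total 1304.
{Alpha}: service 1207 + fixed 241 = 1448
{Bravo}: service 1224 + fixed 294 = 1518
{Alpha, Bravo, Charlie}: service 643 + fixed 893 = 1536
(All 7 nonempty subsets were checked; Alpha and Bravo is lowest.)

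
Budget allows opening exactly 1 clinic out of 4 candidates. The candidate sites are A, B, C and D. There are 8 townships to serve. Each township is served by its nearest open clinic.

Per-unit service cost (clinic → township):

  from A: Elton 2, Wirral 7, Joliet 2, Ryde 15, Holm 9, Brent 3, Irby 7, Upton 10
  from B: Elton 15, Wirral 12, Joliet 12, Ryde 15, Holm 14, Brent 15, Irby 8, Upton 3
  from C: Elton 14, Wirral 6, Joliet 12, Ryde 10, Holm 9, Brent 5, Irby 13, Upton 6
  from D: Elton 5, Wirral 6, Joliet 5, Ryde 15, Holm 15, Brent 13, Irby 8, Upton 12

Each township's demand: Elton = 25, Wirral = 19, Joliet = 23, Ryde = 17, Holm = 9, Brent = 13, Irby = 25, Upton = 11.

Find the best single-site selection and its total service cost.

With exactly 1 open, each township uses its cheapest among the chosen.
{A}: Elton→A 2·25=50, Wirral→A 7·19=133, Joliet→A 2·23=46, Ryde→A 15·17=255, Holm→A 9·9=81, Brent→A 3·13=39, Irby→A 7·25=175, Upton→A 10·11=110. Service cost 889.
{D}: service cost 1245
{C}: service cost 1447
Among all 4 size-1 choices, {A} is lowest.

Choose A only; total service cost 889.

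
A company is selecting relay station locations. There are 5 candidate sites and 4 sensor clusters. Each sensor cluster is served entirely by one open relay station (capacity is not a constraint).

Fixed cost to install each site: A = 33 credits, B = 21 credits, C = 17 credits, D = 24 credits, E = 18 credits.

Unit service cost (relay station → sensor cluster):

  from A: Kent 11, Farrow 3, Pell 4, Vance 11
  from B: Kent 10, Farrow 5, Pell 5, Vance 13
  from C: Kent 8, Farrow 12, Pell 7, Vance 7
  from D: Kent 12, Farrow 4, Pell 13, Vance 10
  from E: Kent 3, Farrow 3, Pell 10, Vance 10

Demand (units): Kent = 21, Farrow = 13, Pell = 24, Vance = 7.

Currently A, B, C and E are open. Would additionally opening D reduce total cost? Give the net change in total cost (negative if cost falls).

No — net change +24 (cost rises by 24).

Current service cost with {A, B, C, E}: 247.
Adding D: each sensor cluster re-picks its cheapest; new service cost 247, saving 0.
Extra fixed cost: 24. Net change = 24 − 0 = 24.
(Totals: 336 → 360.)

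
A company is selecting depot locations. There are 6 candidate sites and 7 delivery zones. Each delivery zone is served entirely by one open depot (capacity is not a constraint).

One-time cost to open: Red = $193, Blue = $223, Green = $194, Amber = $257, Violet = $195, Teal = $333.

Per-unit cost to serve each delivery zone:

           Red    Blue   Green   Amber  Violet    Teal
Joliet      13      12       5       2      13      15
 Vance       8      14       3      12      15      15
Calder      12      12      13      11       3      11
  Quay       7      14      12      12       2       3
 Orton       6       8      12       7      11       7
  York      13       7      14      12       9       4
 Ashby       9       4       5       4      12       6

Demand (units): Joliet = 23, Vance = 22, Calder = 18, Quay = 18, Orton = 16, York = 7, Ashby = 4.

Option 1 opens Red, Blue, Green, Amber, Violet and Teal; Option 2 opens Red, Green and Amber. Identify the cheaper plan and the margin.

Option 1: {Red, Blue, Green, Amber, Violet, Teal}: Joliet→Amber 2·23=46, Vance→Green 3·22=66, Calder→Violet 3·18=54, Quay→Violet 2·18=36, Orton→Red 6·16=96, York→Teal 4·7=28, Ashby→Blue 4·4=16. Service 342; fixed 1395; total 1737.
Option 2: {Red, Green, Amber}: Joliet→Amber 2·23=46, Vance→Green 3·22=66, Calder→Amber 11·18=198, Quay→Red 7·18=126, Orton→Red 6·16=96, York→Amber 12·7=84, Ashby→Amber 4·4=16. Service 632; fixed 644; total 1276.
Difference: |1737 − 1276| = 461.

Option 2 is cheaper by 461.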